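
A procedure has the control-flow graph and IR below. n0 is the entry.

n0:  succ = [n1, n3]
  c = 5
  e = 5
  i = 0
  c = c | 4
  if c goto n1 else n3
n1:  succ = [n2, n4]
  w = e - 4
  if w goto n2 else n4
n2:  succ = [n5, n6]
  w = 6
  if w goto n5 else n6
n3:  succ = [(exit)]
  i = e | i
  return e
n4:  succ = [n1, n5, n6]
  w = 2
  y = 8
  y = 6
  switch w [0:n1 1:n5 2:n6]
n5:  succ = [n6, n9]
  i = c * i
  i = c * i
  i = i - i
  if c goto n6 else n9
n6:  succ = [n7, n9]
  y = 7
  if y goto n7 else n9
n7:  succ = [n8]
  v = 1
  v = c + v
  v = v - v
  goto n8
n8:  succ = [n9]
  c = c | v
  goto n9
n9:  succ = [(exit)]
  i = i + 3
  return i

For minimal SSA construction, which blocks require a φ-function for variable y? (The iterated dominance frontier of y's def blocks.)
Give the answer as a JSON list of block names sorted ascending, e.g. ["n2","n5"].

idom tree: n1←n0 n2←n1 n3←n0 n4←n1 n5←n1 n6←n1 n7←n6 n8←n7 n9←n1
Dom∩ at merges:
  n1: preds {n0,n4}: {n0} ∩ {n0,n1,n4} = {n0}; idom=n0
  n5: preds {n2,n4}: {n0,n1,n2} ∩ {n0,n1,n4} = {n0,n1}; idom=n1
  n6: preds {n2,n4,n5}: {n0,n1,n2} ∩ {n0,n1,n4} ∩ {n0,n1,n5} = {n0,n1}; idom=n1
  n9: preds {n5,n6,n8}: {n0,n1,n5} ∩ {n0,n1,n6} ∩ {n0,n1,n6,n7,n8} = {n0,n1}; idom=n1

DF walk-up:
  n1←n0: walk · to n0
  n1←n4: walk n4→n1 to n0
  n5←n2: walk n2 to n1
  n5←n4: walk n4 to n1
  n6←n2: walk n2 to n1
  n6←n4: walk n4 to n1
  n6←n5: walk n5 to n1
  n9←n5: walk n5 to n1
  n9←n6: walk n6 to n1
  n9←n8: walk n8→n7→n6 to n1
  n0: DF=∅
  n1: DF={n1}
  n2: DF={n5,n6}
  n3: DF=∅
  n4: DF={n1,n5,n6}
  n5: DF={n6,n9}
  n6: DF={n9}
  n7: DF={n9}
  n8: DF={n9}
  n9: DF=∅

φ for y: defs {n4,n6}
  DF⁺ = {n1,n5,n6,n9}

Answer: ["n1", "n5", "n6", "n9"]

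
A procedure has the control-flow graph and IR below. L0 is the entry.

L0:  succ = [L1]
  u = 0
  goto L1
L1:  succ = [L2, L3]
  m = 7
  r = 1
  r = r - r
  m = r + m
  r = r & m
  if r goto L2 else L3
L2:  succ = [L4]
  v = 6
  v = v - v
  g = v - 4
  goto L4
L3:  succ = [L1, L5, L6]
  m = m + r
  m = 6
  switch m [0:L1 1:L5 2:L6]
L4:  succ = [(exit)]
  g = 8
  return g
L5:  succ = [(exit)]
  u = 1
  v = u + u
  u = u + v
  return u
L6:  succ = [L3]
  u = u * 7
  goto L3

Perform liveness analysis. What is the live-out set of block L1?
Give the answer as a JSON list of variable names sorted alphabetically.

Per-block:
  L0 def {u} use ∅
  L1 def {m,r} use ∅
  L2 def {g,v} use ∅
  L3 def {m} use {m,r}
  L4 def {g} use ∅
  L5 def {u,v} use ∅
  L6 def {u} use {u}

Live sets:
  L0 li=∅ lo={u}
  L1 li={u} lo={m,r,u}
  L2 li=∅ lo=∅
  L3 li={m,r,u} lo={m,r,u}
  L4 li=∅ lo=∅
  L5 li=∅ lo=∅
  L6 li={m,r,u} lo={m,r,u}

live-out(L1) = ["m", "r", "u"]

Answer: ["m", "r", "u"]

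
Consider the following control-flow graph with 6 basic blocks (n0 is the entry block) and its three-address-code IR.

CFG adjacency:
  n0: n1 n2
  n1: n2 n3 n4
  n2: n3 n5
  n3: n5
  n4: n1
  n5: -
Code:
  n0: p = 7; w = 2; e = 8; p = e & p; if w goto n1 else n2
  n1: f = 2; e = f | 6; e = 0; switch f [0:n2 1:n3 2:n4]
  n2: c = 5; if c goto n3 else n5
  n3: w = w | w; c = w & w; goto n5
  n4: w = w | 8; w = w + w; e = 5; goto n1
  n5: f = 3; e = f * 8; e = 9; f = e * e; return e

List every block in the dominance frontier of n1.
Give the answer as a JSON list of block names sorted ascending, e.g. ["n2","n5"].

Answer: ["n1", "n2", "n3"]

Derivation:
idom tree: n1←n0 n2←n0 n3←n0 n4←n1 n5←n0
Join-block Dom:
  n1: preds {n0,n4}: {n0} ∩ {n0,n1,n4} = {n0}; idom=n0
  n2: preds {n0,n1}: {n0} ∩ {n0,n1} = {n0}; idom=n0
  n3: preds {n1,n2}: {n0,n1} ∩ {n0,n2} = {n0}; idom=n0
  n5: preds {n2,n3}: {n0,n2} ∩ {n0,n3} = {n0}; idom=n0

Frontier:
  join n1 pred n0: · stop@n0
  join n1 pred n4: n4→n1 stop@n0
  join n2 pred n0: · stop@n0
  join n2 pred n1: n1 stop@n0
  join n3 pred n1: n1 stop@n0
  join n3 pred n2: n2 stop@n0
  join n5 pred n2: n2 stop@n0
  join n5 pred n3: n3 stop@n0
  n0: DF=∅
  n1: DF={n1,n2,n3}
  n2: DF={n3,n5}
  n3: DF={n5}
  n4: DF={n1}
  n5: DF=∅

DF(n1) = ["n1", "n2", "n3"]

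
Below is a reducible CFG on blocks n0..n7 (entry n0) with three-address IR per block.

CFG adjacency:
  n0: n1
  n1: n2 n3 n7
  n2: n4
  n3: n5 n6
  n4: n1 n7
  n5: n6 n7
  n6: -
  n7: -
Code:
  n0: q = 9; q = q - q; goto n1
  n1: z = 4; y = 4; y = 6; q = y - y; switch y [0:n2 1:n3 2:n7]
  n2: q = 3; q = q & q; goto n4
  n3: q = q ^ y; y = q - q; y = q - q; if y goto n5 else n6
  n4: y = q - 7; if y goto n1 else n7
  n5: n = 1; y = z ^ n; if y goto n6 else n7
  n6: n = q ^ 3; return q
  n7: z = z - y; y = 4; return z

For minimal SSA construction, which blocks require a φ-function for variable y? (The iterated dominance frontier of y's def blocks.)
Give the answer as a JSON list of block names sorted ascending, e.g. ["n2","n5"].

Answer: ["n1", "n6", "n7"]

Analysis:
idom tree: n1←n0 n2←n1 n3←n1 n4←n2 n5←n3 n6←n3 n7←n1
Dom∩ at merges:
  n1: preds {n0,n4}: {n0} ∩ {n0,n1,n2,n4} = {n0}; idom=n0
  n6: preds {n3,n5}: {n0,n1,n3} ∩ {n0,n1,n3,n5} = {n0,n1,n3}; idom=n3
  n7: preds {n1,n4,n5}: {n0,n1} ∩ {n0,n1,n2,n4} ∩ {n0,n1,n3,n5} = {n0,n1}; idom=n1

DF walk-up:
  n1←n0: walk · to n0
  n1←n4: walk n4→n2→n1 to n0
  n6←n3: walk · to n3
  n6←n5: walk n5 to n3
  n7←n1: walk · to n1
  n7←n4: walk n4→n2 to n1
  n7←n5: walk n5→n3 to n1
  n0 → ∅
  n1 → {n1}
  n2 → {n1,n7}
  n3 → {n7}
  n4 → {n1,n7}
  n5 → {n6,n7}
  n6 → ∅
  n7 → ∅

φ for y: defs {n1,n3,n4,n5,n7}
  DF⁺ = {n1,n6,n7}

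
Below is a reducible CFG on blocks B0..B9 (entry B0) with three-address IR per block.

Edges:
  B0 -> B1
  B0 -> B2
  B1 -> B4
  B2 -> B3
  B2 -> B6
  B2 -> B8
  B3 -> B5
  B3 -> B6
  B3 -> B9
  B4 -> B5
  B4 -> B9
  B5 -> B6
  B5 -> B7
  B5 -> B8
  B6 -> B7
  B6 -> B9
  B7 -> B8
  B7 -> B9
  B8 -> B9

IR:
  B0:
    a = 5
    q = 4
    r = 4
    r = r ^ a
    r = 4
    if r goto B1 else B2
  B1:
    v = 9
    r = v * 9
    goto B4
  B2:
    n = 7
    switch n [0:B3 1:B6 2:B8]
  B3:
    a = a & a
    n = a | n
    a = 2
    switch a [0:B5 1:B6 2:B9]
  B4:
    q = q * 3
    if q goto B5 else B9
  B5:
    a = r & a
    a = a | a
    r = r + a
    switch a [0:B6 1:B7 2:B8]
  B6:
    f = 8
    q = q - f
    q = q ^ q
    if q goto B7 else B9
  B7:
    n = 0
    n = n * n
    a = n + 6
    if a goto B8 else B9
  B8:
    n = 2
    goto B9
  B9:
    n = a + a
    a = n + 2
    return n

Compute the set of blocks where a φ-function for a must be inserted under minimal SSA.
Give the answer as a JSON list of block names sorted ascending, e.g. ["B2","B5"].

Answer: ["B5", "B6", "B7", "B8", "B9"]

Working:
idom tree: B1←B0 B2←B0 B3←B2 B4←B1 B5←B0 B6←B0 B7←B0 B8←B0 B9←B0
Dom∩ at merges:
  B5: preds {B3,B4}: {B0,B2,B3} ∩ {B0,B1,B4} = {B0}; idom=B0
  B6: preds {B2,B3,B5}: {B0,B2} ∩ {B0,B2,B3} ∩ {B0,B5} = {B0}; idom=B0
  B7: preds {B5,B6}: {B0,B5} ∩ {B0,B6} = {B0}; idom=B0
  B8: preds {B2,B5,B7}: {B0,B2} ∩ {B0,B5} ∩ {B0,B7} = {B0}; idom=B0
  B9: preds {B3,B4,B6,B7,B8}: {B0,B2,B3} ∩ {B0,B1,B4} ∩ {B0,B6} ∩ {B0,B7} ∩ {B0,B8} = {B0}; idom=B0

DF walk-up:
  B5←B3: walk B3→B2 to B0
  B5←B4: walk B4→B1 to B0
  B6←B2: walk B2 to B0
  B6←B3: walk B3→B2 to B0
  B6←B5: walk B5 to B0
  B7←B5: walk B5 to B0
  B7←B6: walk B6 to B0
  B8←B2: walk B2 to B0
  B8←B5: walk B5 to B0
  B8←B7: walk B7 to B0
  B9←B3: walk B3→B2 to B0
  B9←B4: walk B4→B1 to B0
  B9←B6: walk B6 to B0
  B9←B7: walk B7 to B0
  B9←B8: walk B8 to B0
  DF(B0)=∅
  DF(B1)={B5,B9}
  DF(B2)={B5,B6,B8,B9}
  DF(B3)={B5,B6,B9}
  DF(B4)={B5,B9}
  DF(B5)={B6,B7,B8}
  DF(B6)={B7,B9}
  DF(B7)={B8,B9}
  DF(B8)={B9}
  DF(B9)=∅

φ for a: defs {B0,B3,B5,B7,B9}
  DF⁺ = {B5,B6,B7,B8,B9}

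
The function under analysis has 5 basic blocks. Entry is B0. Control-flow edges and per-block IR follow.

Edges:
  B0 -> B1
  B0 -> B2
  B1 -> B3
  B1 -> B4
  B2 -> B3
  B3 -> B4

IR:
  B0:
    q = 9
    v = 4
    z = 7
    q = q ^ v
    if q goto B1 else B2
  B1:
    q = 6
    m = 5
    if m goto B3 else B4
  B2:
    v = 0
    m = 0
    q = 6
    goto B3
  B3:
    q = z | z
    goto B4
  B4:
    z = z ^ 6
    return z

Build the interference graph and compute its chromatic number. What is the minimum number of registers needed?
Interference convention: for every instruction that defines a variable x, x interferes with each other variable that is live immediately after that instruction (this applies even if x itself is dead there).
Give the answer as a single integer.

Answer: 3

Analysis:
def/use:
  B0: {q,v,z} / ∅
  B1: {m,q} / ∅
  B2: {m,q,v} / ∅
  B3: {q} / {z}
  B4: {z} / {z}

Backward fixpoint:
  B0: in=∅ out={z}
  B1: in={z} out={z}
  B2: in={z} out={z}
  B3: in={z} out={z}
  B4: in={z} out=∅

Interfere edges:
  m — {z}
  q — {v,z}
  v — {q,z}
  z — {m,q,v}

Chromatic number:
  clique {q,v,z} ⇒ need ≥ 3
  3-colouring: r0={z}  r1={m,q}  r2={v}
  χ = 3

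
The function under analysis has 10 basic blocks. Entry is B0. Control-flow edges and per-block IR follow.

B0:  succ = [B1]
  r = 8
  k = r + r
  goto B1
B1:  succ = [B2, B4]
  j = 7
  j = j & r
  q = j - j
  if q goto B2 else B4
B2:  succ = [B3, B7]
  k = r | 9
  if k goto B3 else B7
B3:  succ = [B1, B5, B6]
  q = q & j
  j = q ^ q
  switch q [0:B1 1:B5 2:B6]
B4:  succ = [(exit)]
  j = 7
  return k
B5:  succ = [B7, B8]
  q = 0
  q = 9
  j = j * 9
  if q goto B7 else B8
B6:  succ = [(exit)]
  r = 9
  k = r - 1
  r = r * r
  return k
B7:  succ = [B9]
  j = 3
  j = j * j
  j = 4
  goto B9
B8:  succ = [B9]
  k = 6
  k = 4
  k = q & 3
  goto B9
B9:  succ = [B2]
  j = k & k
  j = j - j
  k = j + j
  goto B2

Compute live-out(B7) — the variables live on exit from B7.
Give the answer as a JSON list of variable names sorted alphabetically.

Per-block:
  B0 def {k,r} use ∅
  B1 def {j,q} use {r}
  B2 def {k} use {r}
  B3 def {j,q} use {j,q}
  B4 def {j} use {k}
  B5 def {j,q} use {j}
  B6 def {k,r} use ∅
  B7 def {j} use ∅
  B8 def {k} use {q}
  B9 def {j,k} use {k}

Liveness:
  live B0: ∅→{k,r}
  live B1: {k,r}→{j,k,q,r}
  live B2: {j,q,r}→{j,k,q,r}
  live B3: {j,k,q,r}→{j,k,r}
  live B4: {k}→∅
  live B5: {j,k,r}→{k,q,r}
  live B6: ∅→∅
  live B7: {k,q,r}→{k,q,r}
  live B8: {q,r}→{k,q,r}
  live B9: {k,q,r}→{j,q,r}

live-out(B7) = ["k", "q", "r"]

Answer: ["k", "q", "r"]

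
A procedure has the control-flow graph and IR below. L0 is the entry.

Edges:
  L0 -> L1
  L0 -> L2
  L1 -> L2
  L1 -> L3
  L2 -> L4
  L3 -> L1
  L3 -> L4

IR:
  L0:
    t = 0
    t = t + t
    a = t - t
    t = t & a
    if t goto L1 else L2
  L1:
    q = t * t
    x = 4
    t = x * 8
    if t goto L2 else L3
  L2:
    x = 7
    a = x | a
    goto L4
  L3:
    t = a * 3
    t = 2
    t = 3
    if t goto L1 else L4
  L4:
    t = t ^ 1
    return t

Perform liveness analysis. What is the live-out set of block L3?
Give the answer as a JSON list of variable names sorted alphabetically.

Answer: ["a", "t"]

Analysis:
Block summaries:
  L0: {a,t} / ∅
  L1: {q,t,x} / {t}
  L2: {a,x} / {a}
  L3: {t} / {a}
  L4: {t} / {t}

Live sets:
  L0 li=∅ lo={a,t}
  L1 li={a,t} lo={a,t}
  L2 li={a,t} lo={t}
  L3 li={a} lo={a,t}
  L4 li={t} lo=∅

live-out(L3) = ["a", "t"]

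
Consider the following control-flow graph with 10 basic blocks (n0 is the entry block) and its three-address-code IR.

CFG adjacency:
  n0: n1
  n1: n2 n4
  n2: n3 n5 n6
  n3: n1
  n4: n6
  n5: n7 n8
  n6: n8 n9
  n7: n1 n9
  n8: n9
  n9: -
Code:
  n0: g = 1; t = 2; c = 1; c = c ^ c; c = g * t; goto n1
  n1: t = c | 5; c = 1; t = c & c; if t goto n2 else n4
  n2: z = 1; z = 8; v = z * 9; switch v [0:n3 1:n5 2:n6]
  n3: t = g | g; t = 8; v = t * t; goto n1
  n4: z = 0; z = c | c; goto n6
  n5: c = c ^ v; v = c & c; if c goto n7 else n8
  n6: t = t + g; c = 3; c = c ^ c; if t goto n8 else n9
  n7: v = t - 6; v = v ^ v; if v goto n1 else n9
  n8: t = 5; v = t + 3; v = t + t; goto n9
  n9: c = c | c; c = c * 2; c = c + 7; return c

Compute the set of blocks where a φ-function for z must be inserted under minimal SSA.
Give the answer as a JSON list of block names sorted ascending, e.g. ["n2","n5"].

idom tree: n1←n0 n2←n1 n3←n2 n4←n1 n5←n2 n6←n1 n7←n5 n8←n1 n9←n1
Dom∩ at merges:
  n1: preds {n0,n3,n7}: {n0} ∩ {n0,n1,n2,n3} ∩ {n0,n1,n2,n5,n7} = {n0}; idom=n0
  n6: preds {n2,n4}: {n0,n1,n2} ∩ {n0,n1,n4} = {n0,n1}; idom=n1
  n8: preds {n5,n6}: {n0,n1,n2,n5} ∩ {n0,n1,n6} = {n0,n1}; idom=n1
  n9: preds {n6,n7,n8}: {n0,n1,n6} ∩ {n0,n1,n2,n5,n7} ∩ {n0,n1,n8} = {n0,n1}; idom=n1

Frontier:
  join n1 pred n0: · stop@n0
  join n1 pred n3: n3→n2→n1 stop@n0
  join n1 pred n7: n7→n5→n2→n1 stop@n0
  join n6 pred n2: n2 stop@n1
  join n6 pred n4: n4 stop@n1
  join n8 pred n5: n5→n2 stop@n1
  join n8 pred n6: n6 stop@n1
  join n9 pred n6: n6 stop@n1
  join n9 pred n7: n7→n5→n2 stop@n1
  join n9 pred n8: n8 stop@n1
  DF(n0)=∅
  DF(n1)={n1}
  DF(n2)={n1,n6,n8,n9}
  DF(n3)={n1}
  DF(n4)={n6}
  DF(n5)={n1,n8,n9}
  DF(n6)={n8,n9}
  DF(n7)={n1,n9}
  DF(n8)={n9}
  DF(n9)=∅

φ for z: defs {n2,n4}
  DF⁺ = {n1,n6,n8,n9}

Answer: ["n1", "n6", "n8", "n9"]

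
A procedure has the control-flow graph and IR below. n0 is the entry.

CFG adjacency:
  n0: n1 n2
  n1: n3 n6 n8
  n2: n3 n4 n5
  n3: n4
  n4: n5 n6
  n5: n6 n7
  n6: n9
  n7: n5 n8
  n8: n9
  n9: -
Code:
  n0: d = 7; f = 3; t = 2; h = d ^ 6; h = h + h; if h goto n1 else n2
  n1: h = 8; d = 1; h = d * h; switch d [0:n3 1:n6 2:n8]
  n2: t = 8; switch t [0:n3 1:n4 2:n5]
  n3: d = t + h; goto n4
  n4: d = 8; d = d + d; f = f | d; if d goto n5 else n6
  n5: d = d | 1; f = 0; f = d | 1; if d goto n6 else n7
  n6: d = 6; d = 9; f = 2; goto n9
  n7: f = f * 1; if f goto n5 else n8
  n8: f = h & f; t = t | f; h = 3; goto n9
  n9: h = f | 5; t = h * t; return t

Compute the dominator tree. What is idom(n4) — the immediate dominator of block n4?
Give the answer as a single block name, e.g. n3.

Answer: n0

Analysis:
idom tree: n1←n0 n2←n0 n3←n0 n4←n0 n5←n0 n6←n0 n7←n5 n8←n0 n9←n0
Join-block Dom:
  n3: preds {n1,n2}: {n0,n1} ∩ {n0,n2} = {n0}; idom=n0
  n4: preds {n2,n3}: {n0,n2} ∩ {n0,n3} = {n0}; idom=n0
  n5: preds {n2,n4,n7}: {n0,n2} ∩ {n0,n4} ∩ {n0,n5,n7} = {n0}; idom=n0
  n6: preds {n1,n4,n5}: {n0,n1} ∩ {n0,n4} ∩ {n0,n5} = {n0}; idom=n0
  n8: preds {n1,n7}: {n0,n1} ∩ {n0,n5,n7} = {n0}; idom=n0
  n9: preds {n6,n8}: {n0,n6} ∩ {n0,n8} = {n0}; idom=n0

idom(n4) = n0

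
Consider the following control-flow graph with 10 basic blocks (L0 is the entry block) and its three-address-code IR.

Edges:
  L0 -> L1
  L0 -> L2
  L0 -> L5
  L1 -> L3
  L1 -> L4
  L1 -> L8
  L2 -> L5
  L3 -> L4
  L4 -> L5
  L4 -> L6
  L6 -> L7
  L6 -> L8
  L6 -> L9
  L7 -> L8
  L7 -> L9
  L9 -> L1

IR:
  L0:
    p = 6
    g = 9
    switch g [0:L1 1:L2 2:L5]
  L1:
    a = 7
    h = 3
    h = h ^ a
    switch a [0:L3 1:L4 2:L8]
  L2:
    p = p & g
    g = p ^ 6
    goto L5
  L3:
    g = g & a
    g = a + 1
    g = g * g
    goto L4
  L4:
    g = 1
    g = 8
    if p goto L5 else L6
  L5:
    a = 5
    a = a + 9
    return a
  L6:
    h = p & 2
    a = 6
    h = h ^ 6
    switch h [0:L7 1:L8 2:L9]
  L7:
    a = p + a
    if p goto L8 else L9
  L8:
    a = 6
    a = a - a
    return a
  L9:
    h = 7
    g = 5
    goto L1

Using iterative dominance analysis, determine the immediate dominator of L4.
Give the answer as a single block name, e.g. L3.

idom tree: L1←L0 L2←L0 L3←L1 L4←L1 L5←L0 L6←L4 L7←L6 L8←L1 L9←L6
Dom at joins:
  L1: preds {L0,L9}: {L0} ∩ {L0,L1,L4,L6,L9} = {L0}; idom=L0
  L4: preds {L1,L3}: {L0,L1} ∩ {L0,L1,L3} = {L0,L1}; idom=L1
  L5: preds {L0,L2,L4}: {L0} ∩ {L0,L2} ∩ {L0,L1,L4} = {L0}; idom=L0
  L8: preds {L1,L6,L7}: {L0,L1} ∩ {L0,L1,L4,L6} ∩ {L0,L1,L4,L6,L7} = {L0,L1}; idom=L1
  L9: preds {L6,L7}: {L0,L1,L4,L6} ∩ {L0,L1,L4,L6,L7} = {L0,L1,L4,L6}; idom=L6

idom(L4) = L1

Answer: L1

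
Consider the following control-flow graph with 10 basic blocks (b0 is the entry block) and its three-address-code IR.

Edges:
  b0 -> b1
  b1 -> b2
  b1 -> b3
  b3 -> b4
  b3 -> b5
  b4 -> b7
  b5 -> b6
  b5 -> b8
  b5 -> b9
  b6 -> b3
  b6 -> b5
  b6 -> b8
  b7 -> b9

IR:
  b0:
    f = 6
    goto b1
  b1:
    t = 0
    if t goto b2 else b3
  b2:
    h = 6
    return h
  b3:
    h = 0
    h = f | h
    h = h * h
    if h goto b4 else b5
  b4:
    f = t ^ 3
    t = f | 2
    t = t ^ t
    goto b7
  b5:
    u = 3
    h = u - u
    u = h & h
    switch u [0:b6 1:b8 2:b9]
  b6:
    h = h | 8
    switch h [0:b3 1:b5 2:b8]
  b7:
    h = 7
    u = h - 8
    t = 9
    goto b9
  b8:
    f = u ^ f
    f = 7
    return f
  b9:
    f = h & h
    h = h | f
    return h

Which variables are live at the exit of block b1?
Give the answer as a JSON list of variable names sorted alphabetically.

Per-block:
  b0: def={f} ue=∅
  b1: def={t} ue=∅
  b2: def={h} ue=∅
  b3: def={h} ue={f}
  b4: def={f,t} ue={t}
  b5: def={h,u} ue=∅
  b6: def={h} ue={h}
  b7: def={h,t,u} ue=∅
  b8: def={f} ue={f,u}
  b9: def={f,h} ue={h}

Backward fixpoint:
  live b0: ∅→{f}
  live b1: {f}→{f,t}
  live b2: ∅→∅
  live b3: {f,t}→{f,t}
  live b4: {t}→∅
  live b5: {f,t}→{f,h,t,u}
  live b6: {f,h,t,u}→{f,t,u}
  live b7: ∅→{h}
  live b8: {f,u}→∅
  live b9: {h}→∅

live-out(b1) = ["f", "t"]

Answer: ["f", "t"]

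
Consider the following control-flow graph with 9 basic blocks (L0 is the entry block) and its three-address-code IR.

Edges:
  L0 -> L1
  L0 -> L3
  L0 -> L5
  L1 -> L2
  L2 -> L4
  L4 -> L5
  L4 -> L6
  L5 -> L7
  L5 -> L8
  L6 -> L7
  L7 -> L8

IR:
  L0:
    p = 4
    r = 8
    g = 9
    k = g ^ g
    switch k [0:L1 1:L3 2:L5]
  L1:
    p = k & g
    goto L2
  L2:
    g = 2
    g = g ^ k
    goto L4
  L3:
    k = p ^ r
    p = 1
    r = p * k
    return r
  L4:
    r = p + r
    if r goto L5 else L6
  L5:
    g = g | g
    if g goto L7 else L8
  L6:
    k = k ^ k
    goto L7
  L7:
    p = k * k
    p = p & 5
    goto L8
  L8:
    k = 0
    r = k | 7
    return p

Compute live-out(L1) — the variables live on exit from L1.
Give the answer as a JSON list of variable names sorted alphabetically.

Answer: ["k", "p", "r"]

Working:
Block summaries:
  L0: def={g,k,p,r} ue=∅
  L1: def={p} ue={g,k}
  L2: def={g} ue={k}
  L3: def={k,p,r} ue={p,r}
  L4: def={r} ue={p,r}
  L5: def={g} ue={g}
  L6: def={k} ue={k}
  L7: def={p} ue={k}
  L8: def={k,r} ue={p}

Liveness:
  L0: in=∅ out={g,k,p,r}
  L1: in={g,k,r} out={k,p,r}
  L2: in={k,p,r} out={g,k,p,r}
  L3: in={p,r} out=∅
  L4: in={g,k,p,r} out={g,k,p}
  L5: in={g,k,p} out={k,p}
  L6: in={k} out={k}
  L7: in={k} out={p}
  L8: in={p} out=∅

live-out(L1) = ["k", "p", "r"]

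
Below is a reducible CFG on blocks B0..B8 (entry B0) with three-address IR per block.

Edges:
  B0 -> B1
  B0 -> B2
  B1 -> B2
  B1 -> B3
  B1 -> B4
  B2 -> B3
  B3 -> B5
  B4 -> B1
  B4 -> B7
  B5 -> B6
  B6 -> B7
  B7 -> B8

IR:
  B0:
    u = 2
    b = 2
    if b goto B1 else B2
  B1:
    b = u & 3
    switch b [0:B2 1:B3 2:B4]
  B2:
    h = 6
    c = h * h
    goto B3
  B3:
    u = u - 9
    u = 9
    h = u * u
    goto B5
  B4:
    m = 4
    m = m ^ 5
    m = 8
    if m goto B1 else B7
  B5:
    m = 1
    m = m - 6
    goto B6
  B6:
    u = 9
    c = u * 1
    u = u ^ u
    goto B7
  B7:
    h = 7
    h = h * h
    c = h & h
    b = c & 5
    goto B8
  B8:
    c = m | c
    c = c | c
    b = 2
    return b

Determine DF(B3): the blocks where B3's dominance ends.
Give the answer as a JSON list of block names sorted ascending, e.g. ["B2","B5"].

idom tree: B1←B0 B2←B0 B3←B0 B4←B1 B5←B3 B6←B5 B7←B0 B8←B7
Join-block Dom:
  B1: preds {B0,B4}: {B0} ∩ {B0,B1,B4} = {B0}; idom=B0
  B2: preds {B0,B1}: {B0} ∩ {B0,B1} = {B0}; idom=B0
  B3: preds {B1,B2}: {B0,B1} ∩ {B0,B2} = {B0}; idom=B0
  B7: preds {B4,B6}: {B0,B1,B4} ∩ {B0,B3,B5,B6} = {B0}; idom=B0

Frontier:
  B1←B0: walk · to B0
  B1←B4: walk B4→B1 to B0
  B2←B0: walk · to B0
  B2←B1: walk B1 to B0
  B3←B1: walk B1 to B0
  B3←B2: walk B2 to B0
  B7←B4: walk B4→B1 to B0
  B7←B6: walk B6→B5→B3 to B0
  B0 → ∅
  B1 → {B1,B2,B3,B7}
  B2 → {B3}
  B3 → {B7}
  B4 → {B1,B7}
  B5 → {B7}
  B6 → {B7}
  B7 → ∅
  B8 → ∅

DF(B3) = ["B7"]

Answer: ["B7"]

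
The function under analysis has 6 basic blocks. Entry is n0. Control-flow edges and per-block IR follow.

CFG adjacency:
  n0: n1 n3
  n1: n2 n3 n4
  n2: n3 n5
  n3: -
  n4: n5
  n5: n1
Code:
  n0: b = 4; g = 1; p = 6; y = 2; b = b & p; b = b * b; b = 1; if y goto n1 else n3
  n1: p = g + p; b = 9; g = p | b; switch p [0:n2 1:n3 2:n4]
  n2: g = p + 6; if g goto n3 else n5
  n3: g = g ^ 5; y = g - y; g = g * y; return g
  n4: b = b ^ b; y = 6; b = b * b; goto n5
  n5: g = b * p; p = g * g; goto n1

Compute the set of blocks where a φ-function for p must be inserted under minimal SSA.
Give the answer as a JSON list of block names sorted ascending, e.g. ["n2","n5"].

Answer: ["n1", "n3"]

Derivation:
idom tree: n1←n0 n2←n1 n3←n0 n4←n1 n5←n1
Dom at joins:
  n1: preds {n0,n5}: {n0} ∩ {n0,n1,n5} = {n0}; idom=n0
  n3: preds {n0,n1,n2}: {n0} ∩ {n0,n1} ∩ {n0,n1,n2} = {n0}; idom=n0
  n5: preds {n2,n4}: {n0,n1,n2} ∩ {n0,n1,n4} = {n0,n1}; idom=n1

DF walk-up:
  n1←n0: walk · to n0
  n1←n5: walk n5→n1 to n0
  n3←n0: walk · to n0
  n3←n1: walk n1 to n0
  n3←n2: walk n2→n1 to n0
  n5←n2: walk n2 to n1
  n5←n4: walk n4 to n1
  n0: DF=∅
  n1: DF={n1,n3}
  n2: DF={n3,n5}
  n3: DF=∅
  n4: DF={n5}
  n5: DF={n1}

φ for p: defs {n0,n1,n5}
  DF⁺ = {n1,n3}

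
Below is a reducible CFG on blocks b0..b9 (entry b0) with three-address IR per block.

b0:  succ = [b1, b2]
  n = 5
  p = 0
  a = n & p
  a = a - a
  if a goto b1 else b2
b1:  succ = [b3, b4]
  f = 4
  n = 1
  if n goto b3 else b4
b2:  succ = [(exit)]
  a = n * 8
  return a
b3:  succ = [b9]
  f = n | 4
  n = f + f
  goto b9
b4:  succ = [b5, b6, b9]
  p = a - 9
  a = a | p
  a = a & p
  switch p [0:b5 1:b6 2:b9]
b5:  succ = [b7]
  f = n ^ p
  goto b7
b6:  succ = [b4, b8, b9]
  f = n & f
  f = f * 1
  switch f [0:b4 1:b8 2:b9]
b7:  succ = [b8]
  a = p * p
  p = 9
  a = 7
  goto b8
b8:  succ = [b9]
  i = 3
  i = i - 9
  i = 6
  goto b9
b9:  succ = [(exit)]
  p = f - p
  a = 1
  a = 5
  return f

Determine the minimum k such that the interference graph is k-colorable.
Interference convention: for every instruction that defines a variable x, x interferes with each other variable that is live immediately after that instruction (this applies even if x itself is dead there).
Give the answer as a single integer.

Answer: 4

Working:
Per-block:
  b0: {a,n,p} / ∅
  b1: {f,n} / ∅
  b2: {a} / {n}
  b3: {f,n} / {n}
  b4: {a,p} / {a}
  b5: {f} / {n,p}
  b6: {f} / {f,n}
  b7: {a,p} / {p}
  b8: {i} / ∅
  b9: {a,p} / {f,p}

Liveness:
  b0: in=∅ out={a,n,p}
  b1: in={a,p} out={a,f,n,p}
  b2: in={n} out=∅
  b3: in={n,p} out={f,p}
  b4: in={a,f,n} out={a,f,n,p}
  b5: in={n,p} out={f,p}
  b6: in={a,f,n,p} out={a,f,n,p}
  b7: in={f,p} out={f,p}
  b8: in={f,p} out={f,p}
  b9: in={f,p} out=∅

Conflict graph:
  a — {f,n,p}
  f — {a,i,n,p}
  i — {f,p}
  n — {a,f,p}
  p — {a,f,i,n}

Chromatic number:
  lower bound: {a,f,n,p} mutually conflict ⇒ χ ≥ 4
  assign a→R2 f→R0 i→R2 n→R3 p→R1 — no edge inside a register ⇒ χ ≤ 4
  χ = 4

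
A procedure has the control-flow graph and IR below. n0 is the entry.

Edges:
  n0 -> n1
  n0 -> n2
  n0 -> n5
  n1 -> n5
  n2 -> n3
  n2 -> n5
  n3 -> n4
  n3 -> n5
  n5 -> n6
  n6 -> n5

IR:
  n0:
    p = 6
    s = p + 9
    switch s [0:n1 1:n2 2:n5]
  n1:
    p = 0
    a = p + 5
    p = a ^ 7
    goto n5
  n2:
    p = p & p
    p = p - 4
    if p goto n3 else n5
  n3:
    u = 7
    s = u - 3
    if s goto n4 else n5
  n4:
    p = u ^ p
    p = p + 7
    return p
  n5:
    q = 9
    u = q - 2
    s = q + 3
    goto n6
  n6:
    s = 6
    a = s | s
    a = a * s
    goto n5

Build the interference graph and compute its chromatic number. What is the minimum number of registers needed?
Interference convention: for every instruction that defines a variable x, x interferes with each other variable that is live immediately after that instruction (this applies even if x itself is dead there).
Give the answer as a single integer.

Answer: 3

Analysis:
def/use:
  n0 def {p,s} use ∅
  n1 def {a,p} use ∅
  n2 def {p} use {p}
  n3 def {s,u} use ∅
  n4 def {p} use {p,u}
  n5 def {q,s,u} use ∅
  n6 def {a,s} use ∅

Live sets:
  live n0: ∅→{p}
  live n1: ∅→∅
  live n2: {p}→{p}
  live n3: {p}→{p,u}
  live n4: {p,u}→∅
  live n5: ∅→∅
  live n6: ∅→∅

Conflict graph:
  a: {s}
  p: {s,u}
  q: {u}
  s: {a,p,u}
  u: {p,q,s}

Chromatic number:
  clique {p,s,u} ⇒ need ≥ 3
  3-colouring: r0={q,s}  r1={a,u}  r2={p}
  χ = 3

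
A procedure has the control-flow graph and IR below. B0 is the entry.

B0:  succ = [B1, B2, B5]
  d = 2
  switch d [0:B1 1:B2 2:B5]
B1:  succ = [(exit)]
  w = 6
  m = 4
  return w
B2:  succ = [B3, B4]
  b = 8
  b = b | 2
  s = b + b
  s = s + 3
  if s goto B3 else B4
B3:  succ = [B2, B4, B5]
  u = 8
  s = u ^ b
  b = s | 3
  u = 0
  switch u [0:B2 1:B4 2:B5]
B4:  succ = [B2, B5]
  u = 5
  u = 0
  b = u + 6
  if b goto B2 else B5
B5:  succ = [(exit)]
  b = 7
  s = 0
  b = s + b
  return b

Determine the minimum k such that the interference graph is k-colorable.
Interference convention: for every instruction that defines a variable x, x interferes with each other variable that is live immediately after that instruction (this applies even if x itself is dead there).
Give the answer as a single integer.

Block summaries:
  B0: def={d} ue=∅
  B1: def={m,w} ue=∅
  B2: def={b,s} ue=∅
  B3: def={b,s,u} ue={b}
  B4: def={b,u} ue=∅
  B5: def={b,s} ue=∅

Liveness:
  B0: in=∅ out=∅
  B1: in=∅ out=∅
  B2: in=∅ out={b}
  B3: in={b} out=∅
  B4: in=∅ out=∅
  B5: in=∅ out=∅

Interfere edges:
  b: {s,u}
  d: ∅
  m: {w}
  s: {b}
  u: {b}
  w: {m}

Registers:
  {b,s} pairwise interfere (2-clique) ⇒ χ ≥ 2
  2-colouring: c0={b,d,m}  c1={s,u,w}
  χ = 2

Answer: 2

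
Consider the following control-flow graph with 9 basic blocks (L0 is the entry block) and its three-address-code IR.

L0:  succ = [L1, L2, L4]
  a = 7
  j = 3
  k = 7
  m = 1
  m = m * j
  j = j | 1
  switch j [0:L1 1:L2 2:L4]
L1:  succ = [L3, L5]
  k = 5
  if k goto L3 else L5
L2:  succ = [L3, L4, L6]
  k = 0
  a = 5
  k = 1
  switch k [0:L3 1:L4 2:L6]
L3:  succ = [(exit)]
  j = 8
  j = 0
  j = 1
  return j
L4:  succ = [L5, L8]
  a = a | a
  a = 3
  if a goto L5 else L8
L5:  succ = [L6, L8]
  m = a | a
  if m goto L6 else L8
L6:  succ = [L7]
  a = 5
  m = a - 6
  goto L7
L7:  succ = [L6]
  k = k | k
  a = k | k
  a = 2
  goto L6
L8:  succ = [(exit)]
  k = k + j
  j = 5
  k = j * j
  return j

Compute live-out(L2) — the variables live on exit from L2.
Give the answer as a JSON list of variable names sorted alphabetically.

Per-block:
  L0 def {a,j,k,m} use ∅
  L1 def {k} use ∅
  L2 def {a,k} use ∅
  L3 def {j} use ∅
  L4 def {a} use {a}
  L5 def {m} use {a}
  L6 def {a,m} use ∅
  L7 def {a,k} use {k}
  L8 def {j,k} use {j,k}

Live sets:
  L0: in=∅ out={a,j,k}
  L1: in={a,j} out={a,j,k}
  L2: in={j} out={a,j,k}
  L3: in=∅ out=∅
  L4: in={a,j,k} out={a,j,k}
  L5: in={a,j,k} out={j,k}
  L6: in={k} out={k}
  L7: in={k} out={k}
  L8: in={j,k} out=∅

live-out(L2) = ["a", "j", "k"]

Answer: ["a", "j", "k"]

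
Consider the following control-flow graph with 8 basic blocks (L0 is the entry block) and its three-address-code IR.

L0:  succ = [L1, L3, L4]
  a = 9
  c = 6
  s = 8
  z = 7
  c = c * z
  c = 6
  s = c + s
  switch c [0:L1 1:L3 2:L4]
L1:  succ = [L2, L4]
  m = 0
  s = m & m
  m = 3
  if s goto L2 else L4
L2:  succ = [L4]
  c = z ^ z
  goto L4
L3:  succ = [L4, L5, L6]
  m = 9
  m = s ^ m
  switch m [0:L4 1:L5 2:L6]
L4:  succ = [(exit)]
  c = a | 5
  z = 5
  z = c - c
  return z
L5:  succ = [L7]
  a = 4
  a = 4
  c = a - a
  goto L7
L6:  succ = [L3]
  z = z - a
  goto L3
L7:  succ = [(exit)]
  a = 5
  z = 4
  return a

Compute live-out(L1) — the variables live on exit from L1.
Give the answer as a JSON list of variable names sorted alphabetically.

Per-block:
  L0 def {a,c,s,z} use ∅
  L1 def {m,s} use ∅
  L2 def {c} use {z}
  L3 def {m} use {s}
  L4 def {c,z} use {a}
  L5 def {a,c} use ∅
  L6 def {z} use {a,z}
  L7 def {a,z} use ∅

Liveness:
  L0: in=∅ out={a,s,z}
  L1: in={a,z} out={a,z}
  L2: in={a,z} out={a}
  L3: in={a,s,z} out={a,s,z}
  L4: in={a} out=∅
  L5: in=∅ out=∅
  L6: in={a,s,z} out={a,s,z}
  L7: in=∅ out=∅

live-out(L1) = ["a", "z"]

Answer: ["a", "z"]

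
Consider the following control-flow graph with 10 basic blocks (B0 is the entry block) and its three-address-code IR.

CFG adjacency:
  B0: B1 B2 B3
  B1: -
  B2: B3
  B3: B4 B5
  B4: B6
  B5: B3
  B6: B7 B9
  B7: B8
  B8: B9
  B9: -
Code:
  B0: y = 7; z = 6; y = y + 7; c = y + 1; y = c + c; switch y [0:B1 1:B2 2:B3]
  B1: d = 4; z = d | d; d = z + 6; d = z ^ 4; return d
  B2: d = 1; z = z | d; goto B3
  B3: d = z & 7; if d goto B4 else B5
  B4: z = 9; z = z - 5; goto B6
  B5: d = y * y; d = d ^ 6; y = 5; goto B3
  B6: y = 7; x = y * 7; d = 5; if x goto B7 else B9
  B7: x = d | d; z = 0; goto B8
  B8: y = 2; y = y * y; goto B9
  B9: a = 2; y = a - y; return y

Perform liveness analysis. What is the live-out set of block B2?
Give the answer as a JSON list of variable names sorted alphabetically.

Answer: ["y", "z"]

Working:
Block summaries:
  B0: def={c,y,z} ue=∅
  B1: def={d,z} ue=∅
  B2: def={d,z} ue={z}
  B3: def={d} ue={z}
  B4: def={z} ue=∅
  B5: def={d,y} ue={y}
  B6: def={d,x,y} ue=∅
  B7: def={x,z} ue={d}
  B8: def={y} ue=∅
  B9: def={a,y} ue={y}

Liveness:
  B0: in=∅ out={y,z}
  B1: in=∅ out=∅
  B2: in={y,z} out={y,z}
  B3: in={y,z} out={y,z}
  B4: in=∅ out=∅
  B5: in={y,z} out={y,z}
  B6: in=∅ out={d,y}
  B7: in={d} out=∅
  B8: in=∅ out={y}
  B9: in={y} out=∅

live-out(B2) = ["y", "z"]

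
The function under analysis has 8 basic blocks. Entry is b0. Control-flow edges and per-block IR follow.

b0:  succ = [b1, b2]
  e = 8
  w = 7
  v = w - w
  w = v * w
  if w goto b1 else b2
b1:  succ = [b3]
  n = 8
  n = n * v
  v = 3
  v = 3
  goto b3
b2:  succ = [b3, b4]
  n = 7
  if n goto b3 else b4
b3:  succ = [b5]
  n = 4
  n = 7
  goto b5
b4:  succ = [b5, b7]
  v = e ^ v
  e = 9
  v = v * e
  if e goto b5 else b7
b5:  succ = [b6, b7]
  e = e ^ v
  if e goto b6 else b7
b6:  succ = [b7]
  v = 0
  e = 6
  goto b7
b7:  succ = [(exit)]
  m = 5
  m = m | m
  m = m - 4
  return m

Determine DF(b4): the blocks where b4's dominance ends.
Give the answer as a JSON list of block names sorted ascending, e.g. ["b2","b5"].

Answer: ["b5", "b7"]

Derivation:
idom tree: b1←b0 b2←b0 b3←b0 b4←b2 b5←b0 b6←b5 b7←b0
Dom∩ at merges:
  b3: preds {b1,b2}: {b0,b1} ∩ {b0,b2} = {b0}; idom=b0
  b5: preds {b3,b4}: {b0,b3} ∩ {b0,b2,b4} = {b0}; idom=b0
  b7: preds {b4,b5,b6}: {b0,b2,b4} ∩ {b0,b5} ∩ {b0,b5,b6} = {b0}; idom=b0

DF walk-up:
  join b3 pred b1: b1 stop@b0
  join b3 pred b2: b2 stop@b0
  join b5 pred b3: b3 stop@b0
  join b5 pred b4: b4→b2 stop@b0
  join b7 pred b4: b4→b2 stop@b0
  join b7 pred b5: b5 stop@b0
  join b7 pred b6: b6→b5 stop@b0
  b0: DF=∅
  b1: DF={b3}
  b2: DF={b3,b5,b7}
  b3: DF={b5}
  b4: DF={b5,b7}
  b5: DF={b7}
  b6: DF={b7}
  b7: DF=∅

DF(b4) = ["b5", "b7"]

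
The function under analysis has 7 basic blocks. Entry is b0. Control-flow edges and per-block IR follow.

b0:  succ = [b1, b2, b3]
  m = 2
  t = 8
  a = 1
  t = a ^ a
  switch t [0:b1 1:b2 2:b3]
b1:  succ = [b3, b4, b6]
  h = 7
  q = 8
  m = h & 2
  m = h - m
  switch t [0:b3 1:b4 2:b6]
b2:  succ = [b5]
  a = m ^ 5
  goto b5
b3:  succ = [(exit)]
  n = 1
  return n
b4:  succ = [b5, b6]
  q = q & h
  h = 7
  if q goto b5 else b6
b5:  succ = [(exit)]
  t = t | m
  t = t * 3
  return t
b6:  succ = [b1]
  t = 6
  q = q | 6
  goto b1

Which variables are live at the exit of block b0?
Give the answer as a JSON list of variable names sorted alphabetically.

Answer: ["m", "t"]

Working:
Block summaries:
  b0 def {a,m,t} use ∅
  b1 def {h,m,q} use {t}
  b2 def {a} use {m}
  b3 def {n} use ∅
  b4 def {h,q} use {h,q}
  b5 def {t} use {m,t}
  b6 def {q,t} use {q}

Backward fixpoint:
  b0 li=∅ lo={m,t}
  b1 li={t} lo={h,m,q,t}
  b2 li={m,t} lo={m,t}
  b3 li=∅ lo=∅
  b4 li={h,m,q,t} lo={m,q,t}
  b5 li={m,t} lo=∅
  b6 li={q} lo={t}

live-out(b0) = ["m", "t"]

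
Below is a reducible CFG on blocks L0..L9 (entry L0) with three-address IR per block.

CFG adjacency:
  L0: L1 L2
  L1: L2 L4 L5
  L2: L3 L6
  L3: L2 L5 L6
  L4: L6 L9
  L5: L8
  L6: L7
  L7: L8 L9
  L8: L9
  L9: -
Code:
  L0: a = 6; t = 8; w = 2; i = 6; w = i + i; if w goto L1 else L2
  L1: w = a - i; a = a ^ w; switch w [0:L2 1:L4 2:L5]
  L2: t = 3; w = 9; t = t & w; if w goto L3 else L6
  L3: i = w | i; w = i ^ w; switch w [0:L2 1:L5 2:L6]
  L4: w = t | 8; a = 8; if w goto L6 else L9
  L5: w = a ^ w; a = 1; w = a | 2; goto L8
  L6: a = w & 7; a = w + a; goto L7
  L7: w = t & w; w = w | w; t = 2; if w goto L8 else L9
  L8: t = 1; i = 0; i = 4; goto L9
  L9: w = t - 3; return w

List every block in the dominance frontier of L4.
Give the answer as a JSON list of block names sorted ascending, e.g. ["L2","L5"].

Answer: ["L6", "L9"]

Analysis:
idom tree: L1←L0 L2←L0 L3←L2 L4←L1 L5←L0 L6←L0 L7←L6 L8←L0 L9←L0
Dom at joins:
  L2: preds {L0,L1,L3}: {L0} ∩ {L0,L1} ∩ {L0,L2,L3} = {L0}; idom=L0
  L5: preds {L1,L3}: {L0,L1} ∩ {L0,L2,L3} = {L0}; idom=L0
  L6: preds {L2,L3,L4}: {L0,L2} ∩ {L0,L2,L3} ∩ {L0,L1,L4} = {L0}; idom=L0
  L8: preds {L5,L7}: {L0,L5} ∩ {L0,L6,L7} = {L0}; idom=L0
  L9: preds {L4,L7,L8}: {L0,L1,L4} ∩ {L0,L6,L7} ∩ {L0,L8} = {L0}; idom=L0

DF walk-up:
  L2←L0: walk · to L0
  L2←L1: walk L1 to L0
  L2←L3: walk L3→L2 to L0
  L5←L1: walk L1 to L0
  L5←L3: walk L3→L2 to L0
  L6←L2: walk L2 to L0
  L6←L3: walk L3→L2 to L0
  L6←L4: walk L4→L1 to L0
  L8←L5: walk L5 to L0
  L8←L7: walk L7→L6 to L0
  L9←L4: walk L4→L1 to L0
  L9←L7: walk L7→L6 to L0
  L9←L8: walk L8 to L0
  DF(L0)=∅
  DF(L1)={L2,L5,L6,L9}
  DF(L2)={L2,L5,L6}
  DF(L3)={L2,L5,L6}
  DF(L4)={L6,L9}
  DF(L5)={L8}
  DF(L6)={L8,L9}
  DF(L7)={L8,L9}
  DF(L8)={L9}
  DF(L9)=∅

DF(L4) = ["L6", "L9"]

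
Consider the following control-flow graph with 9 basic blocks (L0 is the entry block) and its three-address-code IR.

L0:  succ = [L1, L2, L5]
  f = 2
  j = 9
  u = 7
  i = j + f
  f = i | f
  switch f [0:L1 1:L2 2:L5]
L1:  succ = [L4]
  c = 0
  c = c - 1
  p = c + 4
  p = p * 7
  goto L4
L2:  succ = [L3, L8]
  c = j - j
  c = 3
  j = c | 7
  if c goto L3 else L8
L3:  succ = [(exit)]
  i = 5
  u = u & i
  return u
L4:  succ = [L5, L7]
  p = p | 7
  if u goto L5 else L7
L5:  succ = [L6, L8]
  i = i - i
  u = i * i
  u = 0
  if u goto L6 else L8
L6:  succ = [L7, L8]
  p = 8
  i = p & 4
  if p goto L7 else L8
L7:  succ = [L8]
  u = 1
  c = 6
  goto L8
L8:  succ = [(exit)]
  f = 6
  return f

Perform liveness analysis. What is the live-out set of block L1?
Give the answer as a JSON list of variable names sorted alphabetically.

Per-block:
  L0 def {f,i,j,u} use ∅
  L1 def {c,p} use ∅
  L2 def {c,j} use {j}
  L3 def {i,u} use {u}
  L4 def {p} use {p,u}
  L5 def {i,u} use {i}
  L6 def {i,p} use ∅
  L7 def {c,u} use ∅
  L8 def {f} use ∅

Live sets:
  live L0: ∅→{i,j,u}
  live L1: {i,u}→{i,p,u}
  live L2: {j,u}→{u}
  live L3: {u}→∅
  live L4: {i,p,u}→{i}
  live L5: {i}→∅
  live L6: ∅→∅
  live L7: ∅→∅
  live L8: ∅→∅

live-out(L1) = ["i", "p", "u"]

Answer: ["i", "p", "u"]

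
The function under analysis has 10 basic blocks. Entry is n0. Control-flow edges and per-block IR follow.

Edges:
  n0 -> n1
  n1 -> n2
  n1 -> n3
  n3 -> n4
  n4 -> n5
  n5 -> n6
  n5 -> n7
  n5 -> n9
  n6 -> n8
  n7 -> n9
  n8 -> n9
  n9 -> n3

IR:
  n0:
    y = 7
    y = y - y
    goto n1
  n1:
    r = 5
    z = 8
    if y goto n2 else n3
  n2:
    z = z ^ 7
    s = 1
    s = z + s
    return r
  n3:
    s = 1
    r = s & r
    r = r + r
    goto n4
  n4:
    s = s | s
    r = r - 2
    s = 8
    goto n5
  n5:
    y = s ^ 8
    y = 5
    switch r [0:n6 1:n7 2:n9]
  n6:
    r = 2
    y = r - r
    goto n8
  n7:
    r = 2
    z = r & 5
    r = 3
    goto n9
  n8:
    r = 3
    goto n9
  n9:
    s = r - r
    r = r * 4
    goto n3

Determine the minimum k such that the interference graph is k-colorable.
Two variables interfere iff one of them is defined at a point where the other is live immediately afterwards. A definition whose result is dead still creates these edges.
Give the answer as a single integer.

Answer: 3

Derivation:
Block summaries:
  n0 def {y} use ∅
  n1 def {r,z} use {y}
  n2 def {s,z} use {r,z}
  n3 def {r,s} use {r}
  n4 def {r,s} use {r,s}
  n5 def {y} use {r,s}
  n6 def {r,y} use ∅
  n7 def {r,z} use ∅
  n8 def {r} use ∅
  n9 def {r,s} use {r}

Live sets:
  n0 li=∅ lo={y}
  n1 li={y} lo={r,z}
  n2 li={r,z} lo=∅
  n3 li={r} lo={r,s}
  n4 li={r,s} lo={r,s}
  n5 li={r,s} lo={r}
  n6 li=∅ lo=∅
  n7 li=∅ lo={r}
  n8 li=∅ lo={r}
  n9 li={r} lo={r}

Interference:
  r↔{s,y,z}
  s↔{r,z}
  y↔{r,z}
  z↔{r,s,y}

Colouring:
  clique {r,s,z} ⇒ need ≥ 3
  3-colouring: c0={r}  c1={z}  c2={s,y}
  χ = 3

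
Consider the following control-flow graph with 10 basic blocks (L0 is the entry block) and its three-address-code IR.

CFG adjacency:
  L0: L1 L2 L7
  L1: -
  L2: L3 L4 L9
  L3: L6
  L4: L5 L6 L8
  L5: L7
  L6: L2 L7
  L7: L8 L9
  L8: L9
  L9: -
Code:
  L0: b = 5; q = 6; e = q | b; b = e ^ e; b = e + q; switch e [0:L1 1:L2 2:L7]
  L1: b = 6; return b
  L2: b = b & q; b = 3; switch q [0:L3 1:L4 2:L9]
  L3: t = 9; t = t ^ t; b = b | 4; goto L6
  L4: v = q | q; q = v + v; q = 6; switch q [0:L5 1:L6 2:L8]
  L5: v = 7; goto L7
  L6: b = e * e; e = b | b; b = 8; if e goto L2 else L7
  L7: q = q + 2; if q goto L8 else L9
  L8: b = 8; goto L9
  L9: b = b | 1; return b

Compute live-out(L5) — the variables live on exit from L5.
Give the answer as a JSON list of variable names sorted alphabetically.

Answer: ["b", "q"]

Working:
Block summaries:
  L0 def {b,e,q} use ∅
  L1 def {b} use ∅
  L2 def {b} use {b,q}
  L3 def {b,t} use {b}
  L4 def {q,v} use {q}
  L5 def {v} use ∅
  L6 def {b,e} use {e}
  L7 def {q} use {q}
  L8 def {b} use ∅
  L9 def {b} use {b}

Backward fixpoint:
  L0: in=∅ out={b,e,q}
  L1: in=∅ out=∅
  L2: in={b,e,q} out={b,e,q}
  L3: in={b,e,q} out={e,q}
  L4: in={b,e,q} out={b,e,q}
  L5: in={b,q} out={b,q}
  L6: in={e,q} out={b,e,q}
  L7: in={b,q} out={b}
  L8: in=∅ out={b}
  L9: in={b} out=∅

live-out(L5) = ["b", "q"]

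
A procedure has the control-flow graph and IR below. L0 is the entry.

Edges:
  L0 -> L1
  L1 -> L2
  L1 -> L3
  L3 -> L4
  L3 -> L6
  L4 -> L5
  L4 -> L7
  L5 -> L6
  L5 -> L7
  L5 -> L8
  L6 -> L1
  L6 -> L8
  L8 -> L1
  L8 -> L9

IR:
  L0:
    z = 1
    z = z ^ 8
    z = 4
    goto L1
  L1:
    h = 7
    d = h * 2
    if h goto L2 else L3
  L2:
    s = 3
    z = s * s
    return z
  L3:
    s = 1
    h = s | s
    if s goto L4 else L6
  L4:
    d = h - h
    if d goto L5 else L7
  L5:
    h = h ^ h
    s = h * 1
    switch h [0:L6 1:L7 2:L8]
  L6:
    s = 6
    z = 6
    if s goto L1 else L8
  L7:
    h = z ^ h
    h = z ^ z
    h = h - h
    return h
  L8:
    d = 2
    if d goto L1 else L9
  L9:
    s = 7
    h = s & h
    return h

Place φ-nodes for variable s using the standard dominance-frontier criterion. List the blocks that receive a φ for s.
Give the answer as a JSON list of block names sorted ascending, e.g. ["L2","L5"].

Answer: ["L1", "L6", "L7", "L8"]

Derivation:
idom tree: L1←L0 L2←L1 L3←L1 L4←L3 L5←L4 L6←L3 L7←L4 L8←L3 L9←L8
Dom at joins:
  L1: preds {L0,L6,L8}: {L0} ∩ {L0,L1,L3,L6} ∩ {L0,L1,L3,L8} = {L0}; idom=L0
  L6: preds {L3,L5}: {L0,L1,L3} ∩ {L0,L1,L3,L4,L5} = {L0,L1,L3}; idom=L3
  L7: preds {L4,L5}: {L0,L1,L3,L4} ∩ {L0,L1,L3,L4,L5} = {L0,L1,L3,L4}; idom=L4
  L8: preds {L5,L6}: {L0,L1,L3,L4,L5} ∩ {L0,L1,L3,L6} = {L0,L1,L3}; idom=L3

Frontier:
  join L1 pred L0: · stop@L0
  join L1 pred L6: L6→L3→L1 stop@L0
  join L1 pred L8: L8→L3→L1 stop@L0
  join L6 pred L3: · stop@L3
  join L6 pred L5: L5→L4 stop@L3
  join L7 pred L4: · stop@L4
  join L7 pred L5: L5 stop@L4
  join L8 pred L5: L5→L4 stop@L3
  join L8 pred L6: L6 stop@L3
  L0 → ∅
  L1 → {L1}
  L2 → ∅
  L3 → {L1}
  L4 → {L6,L8}
  L5 → {L6,L7,L8}
  L6 → {L1,L8}
  L7 → ∅
  L8 → {L1}
  L9 → ∅

φ for s: defs {L2,L3,L5,L6,L9}
  DF⁺ = {L1,L6,L7,L8}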